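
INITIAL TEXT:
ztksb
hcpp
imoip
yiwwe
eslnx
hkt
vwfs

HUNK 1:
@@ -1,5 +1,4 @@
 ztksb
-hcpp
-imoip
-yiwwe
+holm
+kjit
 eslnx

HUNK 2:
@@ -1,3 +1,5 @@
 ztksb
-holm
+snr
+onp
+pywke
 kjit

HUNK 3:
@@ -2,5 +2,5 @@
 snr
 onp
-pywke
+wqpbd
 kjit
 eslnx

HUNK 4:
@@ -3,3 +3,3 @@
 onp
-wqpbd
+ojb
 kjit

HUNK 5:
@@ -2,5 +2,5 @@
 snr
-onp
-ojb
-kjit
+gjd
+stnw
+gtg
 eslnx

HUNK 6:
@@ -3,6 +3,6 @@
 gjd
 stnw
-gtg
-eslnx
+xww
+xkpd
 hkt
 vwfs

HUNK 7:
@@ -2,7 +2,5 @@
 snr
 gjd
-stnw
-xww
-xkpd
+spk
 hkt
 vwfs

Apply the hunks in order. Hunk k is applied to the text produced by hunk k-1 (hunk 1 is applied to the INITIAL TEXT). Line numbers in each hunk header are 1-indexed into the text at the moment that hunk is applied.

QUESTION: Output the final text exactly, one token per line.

Hunk 1: at line 1 remove [hcpp,imoip,yiwwe] add [holm,kjit] -> 6 lines: ztksb holm kjit eslnx hkt vwfs
Hunk 2: at line 1 remove [holm] add [snr,onp,pywke] -> 8 lines: ztksb snr onp pywke kjit eslnx hkt vwfs
Hunk 3: at line 2 remove [pywke] add [wqpbd] -> 8 lines: ztksb snr onp wqpbd kjit eslnx hkt vwfs
Hunk 4: at line 3 remove [wqpbd] add [ojb] -> 8 lines: ztksb snr onp ojb kjit eslnx hkt vwfs
Hunk 5: at line 2 remove [onp,ojb,kjit] add [gjd,stnw,gtg] -> 8 lines: ztksb snr gjd stnw gtg eslnx hkt vwfs
Hunk 6: at line 3 remove [gtg,eslnx] add [xww,xkpd] -> 8 lines: ztksb snr gjd stnw xww xkpd hkt vwfs
Hunk 7: at line 2 remove [stnw,xww,xkpd] add [spk] -> 6 lines: ztksb snr gjd spk hkt vwfs

Answer: ztksb
snr
gjd
spk
hkt
vwfs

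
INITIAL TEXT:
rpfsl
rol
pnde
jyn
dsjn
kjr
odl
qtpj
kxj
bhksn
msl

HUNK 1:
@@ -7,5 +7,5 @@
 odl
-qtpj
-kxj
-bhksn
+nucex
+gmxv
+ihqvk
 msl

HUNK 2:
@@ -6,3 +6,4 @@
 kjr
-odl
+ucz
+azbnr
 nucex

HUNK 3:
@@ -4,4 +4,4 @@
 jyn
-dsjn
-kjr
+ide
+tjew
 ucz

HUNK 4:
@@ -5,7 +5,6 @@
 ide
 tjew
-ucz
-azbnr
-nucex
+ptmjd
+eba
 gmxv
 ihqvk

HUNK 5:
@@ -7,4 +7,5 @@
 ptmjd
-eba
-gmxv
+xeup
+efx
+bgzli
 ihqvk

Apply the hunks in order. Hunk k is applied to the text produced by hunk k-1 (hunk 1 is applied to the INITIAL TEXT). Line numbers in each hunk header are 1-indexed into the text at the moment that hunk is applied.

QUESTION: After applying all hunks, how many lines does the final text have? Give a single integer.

Hunk 1: at line 7 remove [qtpj,kxj,bhksn] add [nucex,gmxv,ihqvk] -> 11 lines: rpfsl rol pnde jyn dsjn kjr odl nucex gmxv ihqvk msl
Hunk 2: at line 6 remove [odl] add [ucz,azbnr] -> 12 lines: rpfsl rol pnde jyn dsjn kjr ucz azbnr nucex gmxv ihqvk msl
Hunk 3: at line 4 remove [dsjn,kjr] add [ide,tjew] -> 12 lines: rpfsl rol pnde jyn ide tjew ucz azbnr nucex gmxv ihqvk msl
Hunk 4: at line 5 remove [ucz,azbnr,nucex] add [ptmjd,eba] -> 11 lines: rpfsl rol pnde jyn ide tjew ptmjd eba gmxv ihqvk msl
Hunk 5: at line 7 remove [eba,gmxv] add [xeup,efx,bgzli] -> 12 lines: rpfsl rol pnde jyn ide tjew ptmjd xeup efx bgzli ihqvk msl
Final line count: 12

Answer: 12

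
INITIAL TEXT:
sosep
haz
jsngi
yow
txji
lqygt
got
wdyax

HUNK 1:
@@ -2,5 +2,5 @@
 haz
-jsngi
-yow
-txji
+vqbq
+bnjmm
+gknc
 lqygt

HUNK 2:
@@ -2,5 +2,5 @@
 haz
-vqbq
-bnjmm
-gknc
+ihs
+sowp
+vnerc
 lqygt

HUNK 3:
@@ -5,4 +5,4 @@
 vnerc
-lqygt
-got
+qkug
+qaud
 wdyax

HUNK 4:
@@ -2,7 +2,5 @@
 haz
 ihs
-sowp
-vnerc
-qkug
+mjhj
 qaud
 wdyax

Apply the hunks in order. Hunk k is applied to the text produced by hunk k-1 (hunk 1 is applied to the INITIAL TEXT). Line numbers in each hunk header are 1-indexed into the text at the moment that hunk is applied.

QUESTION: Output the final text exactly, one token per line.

Answer: sosep
haz
ihs
mjhj
qaud
wdyax

Derivation:
Hunk 1: at line 2 remove [jsngi,yow,txji] add [vqbq,bnjmm,gknc] -> 8 lines: sosep haz vqbq bnjmm gknc lqygt got wdyax
Hunk 2: at line 2 remove [vqbq,bnjmm,gknc] add [ihs,sowp,vnerc] -> 8 lines: sosep haz ihs sowp vnerc lqygt got wdyax
Hunk 3: at line 5 remove [lqygt,got] add [qkug,qaud] -> 8 lines: sosep haz ihs sowp vnerc qkug qaud wdyax
Hunk 4: at line 2 remove [sowp,vnerc,qkug] add [mjhj] -> 6 lines: sosep haz ihs mjhj qaud wdyax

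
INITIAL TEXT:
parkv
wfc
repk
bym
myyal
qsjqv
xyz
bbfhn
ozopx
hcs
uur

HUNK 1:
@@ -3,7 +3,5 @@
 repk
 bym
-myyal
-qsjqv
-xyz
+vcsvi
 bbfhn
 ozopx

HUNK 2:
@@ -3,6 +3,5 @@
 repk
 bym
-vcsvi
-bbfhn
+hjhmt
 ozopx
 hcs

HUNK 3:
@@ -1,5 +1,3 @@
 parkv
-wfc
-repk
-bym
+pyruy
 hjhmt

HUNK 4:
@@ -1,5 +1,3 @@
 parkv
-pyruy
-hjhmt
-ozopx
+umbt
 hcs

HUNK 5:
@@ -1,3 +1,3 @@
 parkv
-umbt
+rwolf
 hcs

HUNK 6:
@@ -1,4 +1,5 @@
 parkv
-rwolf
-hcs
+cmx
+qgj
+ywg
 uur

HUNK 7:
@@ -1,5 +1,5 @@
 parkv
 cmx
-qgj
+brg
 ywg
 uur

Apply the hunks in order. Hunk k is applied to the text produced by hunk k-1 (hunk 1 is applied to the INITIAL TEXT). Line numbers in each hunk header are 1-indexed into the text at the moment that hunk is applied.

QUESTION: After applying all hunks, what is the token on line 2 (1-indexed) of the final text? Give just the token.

Answer: cmx

Derivation:
Hunk 1: at line 3 remove [myyal,qsjqv,xyz] add [vcsvi] -> 9 lines: parkv wfc repk bym vcsvi bbfhn ozopx hcs uur
Hunk 2: at line 3 remove [vcsvi,bbfhn] add [hjhmt] -> 8 lines: parkv wfc repk bym hjhmt ozopx hcs uur
Hunk 3: at line 1 remove [wfc,repk,bym] add [pyruy] -> 6 lines: parkv pyruy hjhmt ozopx hcs uur
Hunk 4: at line 1 remove [pyruy,hjhmt,ozopx] add [umbt] -> 4 lines: parkv umbt hcs uur
Hunk 5: at line 1 remove [umbt] add [rwolf] -> 4 lines: parkv rwolf hcs uur
Hunk 6: at line 1 remove [rwolf,hcs] add [cmx,qgj,ywg] -> 5 lines: parkv cmx qgj ywg uur
Hunk 7: at line 1 remove [qgj] add [brg] -> 5 lines: parkv cmx brg ywg uur
Final line 2: cmx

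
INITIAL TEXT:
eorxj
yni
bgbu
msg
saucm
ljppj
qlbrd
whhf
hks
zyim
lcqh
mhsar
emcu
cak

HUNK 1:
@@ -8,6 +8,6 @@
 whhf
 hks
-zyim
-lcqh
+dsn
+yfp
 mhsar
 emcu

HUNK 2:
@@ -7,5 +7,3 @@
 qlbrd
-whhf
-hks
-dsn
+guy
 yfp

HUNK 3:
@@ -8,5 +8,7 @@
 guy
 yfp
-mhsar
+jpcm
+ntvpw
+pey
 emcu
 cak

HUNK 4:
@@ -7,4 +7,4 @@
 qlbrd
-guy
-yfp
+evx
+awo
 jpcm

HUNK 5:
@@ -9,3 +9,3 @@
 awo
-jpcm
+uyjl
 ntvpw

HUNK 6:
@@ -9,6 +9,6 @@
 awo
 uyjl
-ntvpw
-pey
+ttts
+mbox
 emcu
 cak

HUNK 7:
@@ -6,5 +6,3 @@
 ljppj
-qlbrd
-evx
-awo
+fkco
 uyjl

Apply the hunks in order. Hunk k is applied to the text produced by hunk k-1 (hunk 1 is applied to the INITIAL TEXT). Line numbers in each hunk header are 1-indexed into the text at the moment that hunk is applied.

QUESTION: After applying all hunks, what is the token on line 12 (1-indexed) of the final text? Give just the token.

Answer: cak

Derivation:
Hunk 1: at line 8 remove [zyim,lcqh] add [dsn,yfp] -> 14 lines: eorxj yni bgbu msg saucm ljppj qlbrd whhf hks dsn yfp mhsar emcu cak
Hunk 2: at line 7 remove [whhf,hks,dsn] add [guy] -> 12 lines: eorxj yni bgbu msg saucm ljppj qlbrd guy yfp mhsar emcu cak
Hunk 3: at line 8 remove [mhsar] add [jpcm,ntvpw,pey] -> 14 lines: eorxj yni bgbu msg saucm ljppj qlbrd guy yfp jpcm ntvpw pey emcu cak
Hunk 4: at line 7 remove [guy,yfp] add [evx,awo] -> 14 lines: eorxj yni bgbu msg saucm ljppj qlbrd evx awo jpcm ntvpw pey emcu cak
Hunk 5: at line 9 remove [jpcm] add [uyjl] -> 14 lines: eorxj yni bgbu msg saucm ljppj qlbrd evx awo uyjl ntvpw pey emcu cak
Hunk 6: at line 9 remove [ntvpw,pey] add [ttts,mbox] -> 14 lines: eorxj yni bgbu msg saucm ljppj qlbrd evx awo uyjl ttts mbox emcu cak
Hunk 7: at line 6 remove [qlbrd,evx,awo] add [fkco] -> 12 lines: eorxj yni bgbu msg saucm ljppj fkco uyjl ttts mbox emcu cak
Final line 12: cak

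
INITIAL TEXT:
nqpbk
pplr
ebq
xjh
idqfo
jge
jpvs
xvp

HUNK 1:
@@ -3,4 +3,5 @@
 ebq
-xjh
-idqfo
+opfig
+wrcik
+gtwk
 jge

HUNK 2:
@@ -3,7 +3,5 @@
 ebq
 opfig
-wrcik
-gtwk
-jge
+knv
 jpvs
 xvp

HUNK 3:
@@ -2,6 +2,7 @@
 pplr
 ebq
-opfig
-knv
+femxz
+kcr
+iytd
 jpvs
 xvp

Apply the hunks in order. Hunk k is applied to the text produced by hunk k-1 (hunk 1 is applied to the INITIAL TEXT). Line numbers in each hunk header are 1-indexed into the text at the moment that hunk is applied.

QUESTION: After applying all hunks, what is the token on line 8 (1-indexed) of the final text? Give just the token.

Answer: xvp

Derivation:
Hunk 1: at line 3 remove [xjh,idqfo] add [opfig,wrcik,gtwk] -> 9 lines: nqpbk pplr ebq opfig wrcik gtwk jge jpvs xvp
Hunk 2: at line 3 remove [wrcik,gtwk,jge] add [knv] -> 7 lines: nqpbk pplr ebq opfig knv jpvs xvp
Hunk 3: at line 2 remove [opfig,knv] add [femxz,kcr,iytd] -> 8 lines: nqpbk pplr ebq femxz kcr iytd jpvs xvp
Final line 8: xvp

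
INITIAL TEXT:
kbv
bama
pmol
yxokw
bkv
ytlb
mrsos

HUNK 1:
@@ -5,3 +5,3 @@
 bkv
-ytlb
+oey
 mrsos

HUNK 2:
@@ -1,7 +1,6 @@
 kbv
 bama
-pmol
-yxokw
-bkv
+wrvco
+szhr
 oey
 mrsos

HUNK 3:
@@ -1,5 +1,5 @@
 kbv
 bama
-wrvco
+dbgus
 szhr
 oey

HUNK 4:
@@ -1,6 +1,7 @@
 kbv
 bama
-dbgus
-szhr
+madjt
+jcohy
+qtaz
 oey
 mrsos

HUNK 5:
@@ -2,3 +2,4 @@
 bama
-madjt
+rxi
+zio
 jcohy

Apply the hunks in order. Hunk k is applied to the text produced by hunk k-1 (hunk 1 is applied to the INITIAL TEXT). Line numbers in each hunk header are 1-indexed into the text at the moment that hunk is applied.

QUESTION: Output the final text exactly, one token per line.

Answer: kbv
bama
rxi
zio
jcohy
qtaz
oey
mrsos

Derivation:
Hunk 1: at line 5 remove [ytlb] add [oey] -> 7 lines: kbv bama pmol yxokw bkv oey mrsos
Hunk 2: at line 1 remove [pmol,yxokw,bkv] add [wrvco,szhr] -> 6 lines: kbv bama wrvco szhr oey mrsos
Hunk 3: at line 1 remove [wrvco] add [dbgus] -> 6 lines: kbv bama dbgus szhr oey mrsos
Hunk 4: at line 1 remove [dbgus,szhr] add [madjt,jcohy,qtaz] -> 7 lines: kbv bama madjt jcohy qtaz oey mrsos
Hunk 5: at line 2 remove [madjt] add [rxi,zio] -> 8 lines: kbv bama rxi zio jcohy qtaz oey mrsos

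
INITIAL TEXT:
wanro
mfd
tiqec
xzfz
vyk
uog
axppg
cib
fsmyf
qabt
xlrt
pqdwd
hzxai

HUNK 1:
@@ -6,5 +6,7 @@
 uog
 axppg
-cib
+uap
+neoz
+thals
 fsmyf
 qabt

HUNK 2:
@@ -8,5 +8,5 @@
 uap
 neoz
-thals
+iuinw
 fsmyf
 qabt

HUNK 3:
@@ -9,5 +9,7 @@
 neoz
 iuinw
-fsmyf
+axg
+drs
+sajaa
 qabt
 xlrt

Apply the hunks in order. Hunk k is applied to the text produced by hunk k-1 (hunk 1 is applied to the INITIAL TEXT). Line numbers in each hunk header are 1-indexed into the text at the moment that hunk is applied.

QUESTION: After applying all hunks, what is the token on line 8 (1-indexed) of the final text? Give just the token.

Hunk 1: at line 6 remove [cib] add [uap,neoz,thals] -> 15 lines: wanro mfd tiqec xzfz vyk uog axppg uap neoz thals fsmyf qabt xlrt pqdwd hzxai
Hunk 2: at line 8 remove [thals] add [iuinw] -> 15 lines: wanro mfd tiqec xzfz vyk uog axppg uap neoz iuinw fsmyf qabt xlrt pqdwd hzxai
Hunk 3: at line 9 remove [fsmyf] add [axg,drs,sajaa] -> 17 lines: wanro mfd tiqec xzfz vyk uog axppg uap neoz iuinw axg drs sajaa qabt xlrt pqdwd hzxai
Final line 8: uap

Answer: uap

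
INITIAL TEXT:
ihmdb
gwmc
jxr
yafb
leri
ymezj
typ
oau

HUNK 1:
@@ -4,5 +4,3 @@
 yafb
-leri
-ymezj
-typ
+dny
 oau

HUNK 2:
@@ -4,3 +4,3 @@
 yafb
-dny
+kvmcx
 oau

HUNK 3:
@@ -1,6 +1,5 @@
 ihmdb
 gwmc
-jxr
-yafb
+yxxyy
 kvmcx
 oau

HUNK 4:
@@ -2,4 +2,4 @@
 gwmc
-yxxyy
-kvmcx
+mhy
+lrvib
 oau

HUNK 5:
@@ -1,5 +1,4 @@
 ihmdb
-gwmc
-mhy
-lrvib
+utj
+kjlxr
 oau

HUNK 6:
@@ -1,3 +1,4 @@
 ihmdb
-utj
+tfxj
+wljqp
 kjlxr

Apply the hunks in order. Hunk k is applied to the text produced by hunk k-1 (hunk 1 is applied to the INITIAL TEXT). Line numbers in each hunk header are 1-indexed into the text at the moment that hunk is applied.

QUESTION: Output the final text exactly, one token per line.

Hunk 1: at line 4 remove [leri,ymezj,typ] add [dny] -> 6 lines: ihmdb gwmc jxr yafb dny oau
Hunk 2: at line 4 remove [dny] add [kvmcx] -> 6 lines: ihmdb gwmc jxr yafb kvmcx oau
Hunk 3: at line 1 remove [jxr,yafb] add [yxxyy] -> 5 lines: ihmdb gwmc yxxyy kvmcx oau
Hunk 4: at line 2 remove [yxxyy,kvmcx] add [mhy,lrvib] -> 5 lines: ihmdb gwmc mhy lrvib oau
Hunk 5: at line 1 remove [gwmc,mhy,lrvib] add [utj,kjlxr] -> 4 lines: ihmdb utj kjlxr oau
Hunk 6: at line 1 remove [utj] add [tfxj,wljqp] -> 5 lines: ihmdb tfxj wljqp kjlxr oau

Answer: ihmdb
tfxj
wljqp
kjlxr
oau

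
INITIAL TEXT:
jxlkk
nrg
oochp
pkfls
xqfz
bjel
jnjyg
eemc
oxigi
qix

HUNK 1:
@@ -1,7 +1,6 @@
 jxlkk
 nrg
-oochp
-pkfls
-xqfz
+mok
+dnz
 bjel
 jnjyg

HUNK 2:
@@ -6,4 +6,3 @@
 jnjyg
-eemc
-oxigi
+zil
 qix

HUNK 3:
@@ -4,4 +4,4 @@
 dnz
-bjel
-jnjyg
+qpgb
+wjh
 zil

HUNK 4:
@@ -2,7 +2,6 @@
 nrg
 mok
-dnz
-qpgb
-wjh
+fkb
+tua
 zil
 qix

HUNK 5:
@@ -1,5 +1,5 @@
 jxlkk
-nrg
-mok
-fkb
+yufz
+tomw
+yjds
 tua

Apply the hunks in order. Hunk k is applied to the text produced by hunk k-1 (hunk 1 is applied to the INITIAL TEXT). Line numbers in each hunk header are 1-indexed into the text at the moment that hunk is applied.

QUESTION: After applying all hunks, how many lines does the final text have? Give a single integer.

Hunk 1: at line 1 remove [oochp,pkfls,xqfz] add [mok,dnz] -> 9 lines: jxlkk nrg mok dnz bjel jnjyg eemc oxigi qix
Hunk 2: at line 6 remove [eemc,oxigi] add [zil] -> 8 lines: jxlkk nrg mok dnz bjel jnjyg zil qix
Hunk 3: at line 4 remove [bjel,jnjyg] add [qpgb,wjh] -> 8 lines: jxlkk nrg mok dnz qpgb wjh zil qix
Hunk 4: at line 2 remove [dnz,qpgb,wjh] add [fkb,tua] -> 7 lines: jxlkk nrg mok fkb tua zil qix
Hunk 5: at line 1 remove [nrg,mok,fkb] add [yufz,tomw,yjds] -> 7 lines: jxlkk yufz tomw yjds tua zil qix
Final line count: 7

Answer: 7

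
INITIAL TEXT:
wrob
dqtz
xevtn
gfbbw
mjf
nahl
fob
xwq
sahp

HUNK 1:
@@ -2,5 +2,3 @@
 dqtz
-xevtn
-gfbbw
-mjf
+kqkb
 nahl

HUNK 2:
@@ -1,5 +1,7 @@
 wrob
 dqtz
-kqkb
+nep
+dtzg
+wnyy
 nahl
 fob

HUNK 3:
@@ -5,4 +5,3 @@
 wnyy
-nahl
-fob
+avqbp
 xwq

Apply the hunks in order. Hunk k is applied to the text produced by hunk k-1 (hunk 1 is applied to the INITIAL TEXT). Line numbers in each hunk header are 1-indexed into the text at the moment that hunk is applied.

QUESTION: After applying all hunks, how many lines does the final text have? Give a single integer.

Answer: 8

Derivation:
Hunk 1: at line 2 remove [xevtn,gfbbw,mjf] add [kqkb] -> 7 lines: wrob dqtz kqkb nahl fob xwq sahp
Hunk 2: at line 1 remove [kqkb] add [nep,dtzg,wnyy] -> 9 lines: wrob dqtz nep dtzg wnyy nahl fob xwq sahp
Hunk 3: at line 5 remove [nahl,fob] add [avqbp] -> 8 lines: wrob dqtz nep dtzg wnyy avqbp xwq sahp
Final line count: 8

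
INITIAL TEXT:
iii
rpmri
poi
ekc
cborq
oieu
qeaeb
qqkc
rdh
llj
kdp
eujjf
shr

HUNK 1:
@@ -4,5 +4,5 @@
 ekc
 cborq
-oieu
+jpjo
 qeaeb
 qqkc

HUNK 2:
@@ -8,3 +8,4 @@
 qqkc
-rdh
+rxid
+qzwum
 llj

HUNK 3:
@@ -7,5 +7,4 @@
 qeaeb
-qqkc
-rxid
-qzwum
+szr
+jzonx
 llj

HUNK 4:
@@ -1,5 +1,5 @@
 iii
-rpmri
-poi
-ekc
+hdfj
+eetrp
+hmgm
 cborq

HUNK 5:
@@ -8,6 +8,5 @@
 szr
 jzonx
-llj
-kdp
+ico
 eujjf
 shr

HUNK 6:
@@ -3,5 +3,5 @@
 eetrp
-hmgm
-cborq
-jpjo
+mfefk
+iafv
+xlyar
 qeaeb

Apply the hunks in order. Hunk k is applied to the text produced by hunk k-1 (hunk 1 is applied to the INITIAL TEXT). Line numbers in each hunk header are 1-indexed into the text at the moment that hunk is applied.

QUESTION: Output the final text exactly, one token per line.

Answer: iii
hdfj
eetrp
mfefk
iafv
xlyar
qeaeb
szr
jzonx
ico
eujjf
shr

Derivation:
Hunk 1: at line 4 remove [oieu] add [jpjo] -> 13 lines: iii rpmri poi ekc cborq jpjo qeaeb qqkc rdh llj kdp eujjf shr
Hunk 2: at line 8 remove [rdh] add [rxid,qzwum] -> 14 lines: iii rpmri poi ekc cborq jpjo qeaeb qqkc rxid qzwum llj kdp eujjf shr
Hunk 3: at line 7 remove [qqkc,rxid,qzwum] add [szr,jzonx] -> 13 lines: iii rpmri poi ekc cborq jpjo qeaeb szr jzonx llj kdp eujjf shr
Hunk 4: at line 1 remove [rpmri,poi,ekc] add [hdfj,eetrp,hmgm] -> 13 lines: iii hdfj eetrp hmgm cborq jpjo qeaeb szr jzonx llj kdp eujjf shr
Hunk 5: at line 8 remove [llj,kdp] add [ico] -> 12 lines: iii hdfj eetrp hmgm cborq jpjo qeaeb szr jzonx ico eujjf shr
Hunk 6: at line 3 remove [hmgm,cborq,jpjo] add [mfefk,iafv,xlyar] -> 12 lines: iii hdfj eetrp mfefk iafv xlyar qeaeb szr jzonx ico eujjf shr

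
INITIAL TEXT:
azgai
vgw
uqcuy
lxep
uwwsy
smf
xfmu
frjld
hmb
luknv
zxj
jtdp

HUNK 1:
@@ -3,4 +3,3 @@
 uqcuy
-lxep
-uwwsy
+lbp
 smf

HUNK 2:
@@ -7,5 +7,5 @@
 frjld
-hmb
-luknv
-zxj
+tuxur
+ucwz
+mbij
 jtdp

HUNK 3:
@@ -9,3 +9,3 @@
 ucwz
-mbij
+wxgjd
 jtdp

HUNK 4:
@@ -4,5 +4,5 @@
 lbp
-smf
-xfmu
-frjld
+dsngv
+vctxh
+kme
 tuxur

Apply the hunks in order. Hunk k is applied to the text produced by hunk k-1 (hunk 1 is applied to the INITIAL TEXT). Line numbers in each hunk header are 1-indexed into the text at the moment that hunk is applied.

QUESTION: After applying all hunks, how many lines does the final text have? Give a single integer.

Hunk 1: at line 3 remove [lxep,uwwsy] add [lbp] -> 11 lines: azgai vgw uqcuy lbp smf xfmu frjld hmb luknv zxj jtdp
Hunk 2: at line 7 remove [hmb,luknv,zxj] add [tuxur,ucwz,mbij] -> 11 lines: azgai vgw uqcuy lbp smf xfmu frjld tuxur ucwz mbij jtdp
Hunk 3: at line 9 remove [mbij] add [wxgjd] -> 11 lines: azgai vgw uqcuy lbp smf xfmu frjld tuxur ucwz wxgjd jtdp
Hunk 4: at line 4 remove [smf,xfmu,frjld] add [dsngv,vctxh,kme] -> 11 lines: azgai vgw uqcuy lbp dsngv vctxh kme tuxur ucwz wxgjd jtdp
Final line count: 11

Answer: 11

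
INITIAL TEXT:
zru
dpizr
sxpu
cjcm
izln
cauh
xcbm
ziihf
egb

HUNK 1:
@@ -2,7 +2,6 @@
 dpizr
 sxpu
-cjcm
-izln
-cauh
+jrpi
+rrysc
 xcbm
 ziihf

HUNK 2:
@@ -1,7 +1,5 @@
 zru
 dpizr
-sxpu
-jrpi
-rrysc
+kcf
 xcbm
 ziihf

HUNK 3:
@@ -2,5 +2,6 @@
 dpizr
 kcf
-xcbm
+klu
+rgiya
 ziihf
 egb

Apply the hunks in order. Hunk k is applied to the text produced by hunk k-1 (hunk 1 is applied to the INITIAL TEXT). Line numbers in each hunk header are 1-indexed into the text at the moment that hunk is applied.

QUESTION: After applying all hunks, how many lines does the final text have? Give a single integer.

Answer: 7

Derivation:
Hunk 1: at line 2 remove [cjcm,izln,cauh] add [jrpi,rrysc] -> 8 lines: zru dpizr sxpu jrpi rrysc xcbm ziihf egb
Hunk 2: at line 1 remove [sxpu,jrpi,rrysc] add [kcf] -> 6 lines: zru dpizr kcf xcbm ziihf egb
Hunk 3: at line 2 remove [xcbm] add [klu,rgiya] -> 7 lines: zru dpizr kcf klu rgiya ziihf egb
Final line count: 7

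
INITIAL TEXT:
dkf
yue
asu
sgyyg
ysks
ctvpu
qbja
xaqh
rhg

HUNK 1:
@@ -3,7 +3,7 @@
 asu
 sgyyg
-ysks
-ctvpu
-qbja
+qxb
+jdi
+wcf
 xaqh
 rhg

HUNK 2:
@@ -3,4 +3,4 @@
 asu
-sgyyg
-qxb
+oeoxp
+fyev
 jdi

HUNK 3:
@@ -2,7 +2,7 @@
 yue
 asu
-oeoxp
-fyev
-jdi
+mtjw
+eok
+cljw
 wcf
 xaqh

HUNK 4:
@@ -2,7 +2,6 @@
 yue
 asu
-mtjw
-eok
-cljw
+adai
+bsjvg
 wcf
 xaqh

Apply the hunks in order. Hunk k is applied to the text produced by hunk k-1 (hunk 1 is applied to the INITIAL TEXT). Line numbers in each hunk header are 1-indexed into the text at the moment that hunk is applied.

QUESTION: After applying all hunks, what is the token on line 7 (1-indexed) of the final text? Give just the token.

Hunk 1: at line 3 remove [ysks,ctvpu,qbja] add [qxb,jdi,wcf] -> 9 lines: dkf yue asu sgyyg qxb jdi wcf xaqh rhg
Hunk 2: at line 3 remove [sgyyg,qxb] add [oeoxp,fyev] -> 9 lines: dkf yue asu oeoxp fyev jdi wcf xaqh rhg
Hunk 3: at line 2 remove [oeoxp,fyev,jdi] add [mtjw,eok,cljw] -> 9 lines: dkf yue asu mtjw eok cljw wcf xaqh rhg
Hunk 4: at line 2 remove [mtjw,eok,cljw] add [adai,bsjvg] -> 8 lines: dkf yue asu adai bsjvg wcf xaqh rhg
Final line 7: xaqh

Answer: xaqh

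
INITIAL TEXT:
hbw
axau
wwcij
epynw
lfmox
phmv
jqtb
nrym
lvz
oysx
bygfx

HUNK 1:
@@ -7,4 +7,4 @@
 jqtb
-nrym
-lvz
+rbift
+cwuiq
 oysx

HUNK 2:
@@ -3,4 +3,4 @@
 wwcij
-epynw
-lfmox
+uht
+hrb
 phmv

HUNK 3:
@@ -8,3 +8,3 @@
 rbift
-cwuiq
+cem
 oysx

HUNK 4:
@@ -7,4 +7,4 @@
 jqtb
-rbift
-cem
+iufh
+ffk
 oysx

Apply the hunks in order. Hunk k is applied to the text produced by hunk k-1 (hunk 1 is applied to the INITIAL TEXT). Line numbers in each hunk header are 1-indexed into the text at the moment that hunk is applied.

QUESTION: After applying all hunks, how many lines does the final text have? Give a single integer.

Hunk 1: at line 7 remove [nrym,lvz] add [rbift,cwuiq] -> 11 lines: hbw axau wwcij epynw lfmox phmv jqtb rbift cwuiq oysx bygfx
Hunk 2: at line 3 remove [epynw,lfmox] add [uht,hrb] -> 11 lines: hbw axau wwcij uht hrb phmv jqtb rbift cwuiq oysx bygfx
Hunk 3: at line 8 remove [cwuiq] add [cem] -> 11 lines: hbw axau wwcij uht hrb phmv jqtb rbift cem oysx bygfx
Hunk 4: at line 7 remove [rbift,cem] add [iufh,ffk] -> 11 lines: hbw axau wwcij uht hrb phmv jqtb iufh ffk oysx bygfx
Final line count: 11

Answer: 11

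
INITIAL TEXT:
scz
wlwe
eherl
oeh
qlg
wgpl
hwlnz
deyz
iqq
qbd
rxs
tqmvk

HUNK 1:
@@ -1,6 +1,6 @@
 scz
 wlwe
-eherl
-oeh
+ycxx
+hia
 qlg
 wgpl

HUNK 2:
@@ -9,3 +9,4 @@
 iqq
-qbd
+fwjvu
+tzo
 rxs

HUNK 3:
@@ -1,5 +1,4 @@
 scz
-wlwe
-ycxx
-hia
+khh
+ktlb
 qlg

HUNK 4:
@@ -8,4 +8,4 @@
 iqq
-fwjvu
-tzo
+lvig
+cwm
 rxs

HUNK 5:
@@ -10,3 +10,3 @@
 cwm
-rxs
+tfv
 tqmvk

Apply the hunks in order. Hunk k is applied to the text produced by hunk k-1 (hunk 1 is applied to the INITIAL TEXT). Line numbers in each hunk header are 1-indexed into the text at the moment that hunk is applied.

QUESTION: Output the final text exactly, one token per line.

Answer: scz
khh
ktlb
qlg
wgpl
hwlnz
deyz
iqq
lvig
cwm
tfv
tqmvk

Derivation:
Hunk 1: at line 1 remove [eherl,oeh] add [ycxx,hia] -> 12 lines: scz wlwe ycxx hia qlg wgpl hwlnz deyz iqq qbd rxs tqmvk
Hunk 2: at line 9 remove [qbd] add [fwjvu,tzo] -> 13 lines: scz wlwe ycxx hia qlg wgpl hwlnz deyz iqq fwjvu tzo rxs tqmvk
Hunk 3: at line 1 remove [wlwe,ycxx,hia] add [khh,ktlb] -> 12 lines: scz khh ktlb qlg wgpl hwlnz deyz iqq fwjvu tzo rxs tqmvk
Hunk 4: at line 8 remove [fwjvu,tzo] add [lvig,cwm] -> 12 lines: scz khh ktlb qlg wgpl hwlnz deyz iqq lvig cwm rxs tqmvk
Hunk 5: at line 10 remove [rxs] add [tfv] -> 12 lines: scz khh ktlb qlg wgpl hwlnz deyz iqq lvig cwm tfv tqmvk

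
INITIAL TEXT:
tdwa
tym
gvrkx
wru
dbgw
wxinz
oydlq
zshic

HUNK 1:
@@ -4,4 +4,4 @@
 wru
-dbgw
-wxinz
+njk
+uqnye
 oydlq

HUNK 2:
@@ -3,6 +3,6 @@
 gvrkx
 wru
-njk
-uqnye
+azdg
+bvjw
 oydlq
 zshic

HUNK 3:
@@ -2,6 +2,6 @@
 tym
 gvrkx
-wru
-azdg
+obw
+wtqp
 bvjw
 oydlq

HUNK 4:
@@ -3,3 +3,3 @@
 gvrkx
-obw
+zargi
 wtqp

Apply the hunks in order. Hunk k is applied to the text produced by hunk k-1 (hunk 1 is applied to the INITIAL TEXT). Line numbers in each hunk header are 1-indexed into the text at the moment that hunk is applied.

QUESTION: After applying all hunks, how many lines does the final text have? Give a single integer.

Hunk 1: at line 4 remove [dbgw,wxinz] add [njk,uqnye] -> 8 lines: tdwa tym gvrkx wru njk uqnye oydlq zshic
Hunk 2: at line 3 remove [njk,uqnye] add [azdg,bvjw] -> 8 lines: tdwa tym gvrkx wru azdg bvjw oydlq zshic
Hunk 3: at line 2 remove [wru,azdg] add [obw,wtqp] -> 8 lines: tdwa tym gvrkx obw wtqp bvjw oydlq zshic
Hunk 4: at line 3 remove [obw] add [zargi] -> 8 lines: tdwa tym gvrkx zargi wtqp bvjw oydlq zshic
Final line count: 8

Answer: 8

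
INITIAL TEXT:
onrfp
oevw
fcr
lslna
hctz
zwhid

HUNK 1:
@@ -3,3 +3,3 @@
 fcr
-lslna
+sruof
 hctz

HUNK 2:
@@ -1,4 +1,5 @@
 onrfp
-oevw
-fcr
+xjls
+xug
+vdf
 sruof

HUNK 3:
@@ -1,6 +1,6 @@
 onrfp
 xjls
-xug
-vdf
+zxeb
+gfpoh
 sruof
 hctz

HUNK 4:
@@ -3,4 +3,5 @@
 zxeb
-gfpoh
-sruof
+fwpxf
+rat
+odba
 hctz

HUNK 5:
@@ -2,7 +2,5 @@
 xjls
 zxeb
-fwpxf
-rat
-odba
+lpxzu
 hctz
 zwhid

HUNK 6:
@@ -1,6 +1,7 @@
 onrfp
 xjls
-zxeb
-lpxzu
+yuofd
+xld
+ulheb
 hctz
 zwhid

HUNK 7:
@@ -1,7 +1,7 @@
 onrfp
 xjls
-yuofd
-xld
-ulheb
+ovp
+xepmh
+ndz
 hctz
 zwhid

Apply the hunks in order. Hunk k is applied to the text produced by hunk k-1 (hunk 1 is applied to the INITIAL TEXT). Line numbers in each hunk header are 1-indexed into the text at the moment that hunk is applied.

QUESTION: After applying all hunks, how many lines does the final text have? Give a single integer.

Answer: 7

Derivation:
Hunk 1: at line 3 remove [lslna] add [sruof] -> 6 lines: onrfp oevw fcr sruof hctz zwhid
Hunk 2: at line 1 remove [oevw,fcr] add [xjls,xug,vdf] -> 7 lines: onrfp xjls xug vdf sruof hctz zwhid
Hunk 3: at line 1 remove [xug,vdf] add [zxeb,gfpoh] -> 7 lines: onrfp xjls zxeb gfpoh sruof hctz zwhid
Hunk 4: at line 3 remove [gfpoh,sruof] add [fwpxf,rat,odba] -> 8 lines: onrfp xjls zxeb fwpxf rat odba hctz zwhid
Hunk 5: at line 2 remove [fwpxf,rat,odba] add [lpxzu] -> 6 lines: onrfp xjls zxeb lpxzu hctz zwhid
Hunk 6: at line 1 remove [zxeb,lpxzu] add [yuofd,xld,ulheb] -> 7 lines: onrfp xjls yuofd xld ulheb hctz zwhid
Hunk 7: at line 1 remove [yuofd,xld,ulheb] add [ovp,xepmh,ndz] -> 7 lines: onrfp xjls ovp xepmh ndz hctz zwhid
Final line count: 7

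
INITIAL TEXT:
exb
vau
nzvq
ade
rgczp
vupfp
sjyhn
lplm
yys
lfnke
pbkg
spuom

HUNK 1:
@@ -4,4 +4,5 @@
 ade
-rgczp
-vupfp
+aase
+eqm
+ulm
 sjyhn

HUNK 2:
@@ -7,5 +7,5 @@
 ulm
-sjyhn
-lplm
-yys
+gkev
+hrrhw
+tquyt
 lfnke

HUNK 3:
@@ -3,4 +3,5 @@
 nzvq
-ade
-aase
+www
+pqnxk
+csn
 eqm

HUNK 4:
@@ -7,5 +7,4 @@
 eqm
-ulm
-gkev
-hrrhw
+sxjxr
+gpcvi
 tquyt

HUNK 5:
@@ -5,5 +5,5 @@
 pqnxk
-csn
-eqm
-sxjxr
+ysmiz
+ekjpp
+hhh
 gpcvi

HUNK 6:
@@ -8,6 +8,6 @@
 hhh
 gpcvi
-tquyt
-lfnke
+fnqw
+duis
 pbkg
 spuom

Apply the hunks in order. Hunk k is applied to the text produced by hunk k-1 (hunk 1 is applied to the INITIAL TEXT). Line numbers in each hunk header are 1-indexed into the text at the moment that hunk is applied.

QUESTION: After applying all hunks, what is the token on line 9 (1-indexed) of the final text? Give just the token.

Answer: gpcvi

Derivation:
Hunk 1: at line 4 remove [rgczp,vupfp] add [aase,eqm,ulm] -> 13 lines: exb vau nzvq ade aase eqm ulm sjyhn lplm yys lfnke pbkg spuom
Hunk 2: at line 7 remove [sjyhn,lplm,yys] add [gkev,hrrhw,tquyt] -> 13 lines: exb vau nzvq ade aase eqm ulm gkev hrrhw tquyt lfnke pbkg spuom
Hunk 3: at line 3 remove [ade,aase] add [www,pqnxk,csn] -> 14 lines: exb vau nzvq www pqnxk csn eqm ulm gkev hrrhw tquyt lfnke pbkg spuom
Hunk 4: at line 7 remove [ulm,gkev,hrrhw] add [sxjxr,gpcvi] -> 13 lines: exb vau nzvq www pqnxk csn eqm sxjxr gpcvi tquyt lfnke pbkg spuom
Hunk 5: at line 5 remove [csn,eqm,sxjxr] add [ysmiz,ekjpp,hhh] -> 13 lines: exb vau nzvq www pqnxk ysmiz ekjpp hhh gpcvi tquyt lfnke pbkg spuom
Hunk 6: at line 8 remove [tquyt,lfnke] add [fnqw,duis] -> 13 lines: exb vau nzvq www pqnxk ysmiz ekjpp hhh gpcvi fnqw duis pbkg spuom
Final line 9: gpcvi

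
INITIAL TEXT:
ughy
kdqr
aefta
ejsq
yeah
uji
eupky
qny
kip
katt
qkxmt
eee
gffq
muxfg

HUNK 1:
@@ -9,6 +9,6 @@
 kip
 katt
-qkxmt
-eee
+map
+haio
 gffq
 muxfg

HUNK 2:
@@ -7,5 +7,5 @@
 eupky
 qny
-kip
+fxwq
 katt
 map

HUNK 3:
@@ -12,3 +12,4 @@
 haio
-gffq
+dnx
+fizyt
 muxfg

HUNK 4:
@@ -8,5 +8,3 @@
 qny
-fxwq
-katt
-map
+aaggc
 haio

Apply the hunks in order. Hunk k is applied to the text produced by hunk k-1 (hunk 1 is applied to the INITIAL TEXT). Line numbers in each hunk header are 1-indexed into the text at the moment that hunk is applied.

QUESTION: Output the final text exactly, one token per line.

Answer: ughy
kdqr
aefta
ejsq
yeah
uji
eupky
qny
aaggc
haio
dnx
fizyt
muxfg

Derivation:
Hunk 1: at line 9 remove [qkxmt,eee] add [map,haio] -> 14 lines: ughy kdqr aefta ejsq yeah uji eupky qny kip katt map haio gffq muxfg
Hunk 2: at line 7 remove [kip] add [fxwq] -> 14 lines: ughy kdqr aefta ejsq yeah uji eupky qny fxwq katt map haio gffq muxfg
Hunk 3: at line 12 remove [gffq] add [dnx,fizyt] -> 15 lines: ughy kdqr aefta ejsq yeah uji eupky qny fxwq katt map haio dnx fizyt muxfg
Hunk 4: at line 8 remove [fxwq,katt,map] add [aaggc] -> 13 lines: ughy kdqr aefta ejsq yeah uji eupky qny aaggc haio dnx fizyt muxfg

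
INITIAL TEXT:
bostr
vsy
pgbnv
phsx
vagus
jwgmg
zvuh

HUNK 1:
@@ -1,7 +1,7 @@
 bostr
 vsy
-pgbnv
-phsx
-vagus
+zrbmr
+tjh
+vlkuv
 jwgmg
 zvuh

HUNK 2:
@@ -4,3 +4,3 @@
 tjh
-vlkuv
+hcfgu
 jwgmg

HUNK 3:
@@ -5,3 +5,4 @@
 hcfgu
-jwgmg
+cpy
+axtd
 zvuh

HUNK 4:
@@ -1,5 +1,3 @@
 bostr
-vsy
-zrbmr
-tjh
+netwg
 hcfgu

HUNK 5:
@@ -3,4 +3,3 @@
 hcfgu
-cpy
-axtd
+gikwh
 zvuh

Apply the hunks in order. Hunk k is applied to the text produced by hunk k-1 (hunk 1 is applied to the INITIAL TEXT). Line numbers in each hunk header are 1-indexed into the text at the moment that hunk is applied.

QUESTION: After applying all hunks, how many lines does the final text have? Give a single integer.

Answer: 5

Derivation:
Hunk 1: at line 1 remove [pgbnv,phsx,vagus] add [zrbmr,tjh,vlkuv] -> 7 lines: bostr vsy zrbmr tjh vlkuv jwgmg zvuh
Hunk 2: at line 4 remove [vlkuv] add [hcfgu] -> 7 lines: bostr vsy zrbmr tjh hcfgu jwgmg zvuh
Hunk 3: at line 5 remove [jwgmg] add [cpy,axtd] -> 8 lines: bostr vsy zrbmr tjh hcfgu cpy axtd zvuh
Hunk 4: at line 1 remove [vsy,zrbmr,tjh] add [netwg] -> 6 lines: bostr netwg hcfgu cpy axtd zvuh
Hunk 5: at line 3 remove [cpy,axtd] add [gikwh] -> 5 lines: bostr netwg hcfgu gikwh zvuh
Final line count: 5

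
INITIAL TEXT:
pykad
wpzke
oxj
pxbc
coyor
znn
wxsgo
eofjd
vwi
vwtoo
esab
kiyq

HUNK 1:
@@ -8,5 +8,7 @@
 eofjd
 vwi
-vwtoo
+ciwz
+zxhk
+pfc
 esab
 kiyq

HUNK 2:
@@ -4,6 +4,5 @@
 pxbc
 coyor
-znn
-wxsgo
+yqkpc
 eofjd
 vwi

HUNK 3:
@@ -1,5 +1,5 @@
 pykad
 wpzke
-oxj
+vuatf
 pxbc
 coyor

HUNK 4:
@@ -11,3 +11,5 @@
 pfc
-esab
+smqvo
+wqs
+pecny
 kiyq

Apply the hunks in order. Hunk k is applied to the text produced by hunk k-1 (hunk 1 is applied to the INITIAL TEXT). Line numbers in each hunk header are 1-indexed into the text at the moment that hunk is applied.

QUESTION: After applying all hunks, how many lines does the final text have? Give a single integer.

Answer: 15

Derivation:
Hunk 1: at line 8 remove [vwtoo] add [ciwz,zxhk,pfc] -> 14 lines: pykad wpzke oxj pxbc coyor znn wxsgo eofjd vwi ciwz zxhk pfc esab kiyq
Hunk 2: at line 4 remove [znn,wxsgo] add [yqkpc] -> 13 lines: pykad wpzke oxj pxbc coyor yqkpc eofjd vwi ciwz zxhk pfc esab kiyq
Hunk 3: at line 1 remove [oxj] add [vuatf] -> 13 lines: pykad wpzke vuatf pxbc coyor yqkpc eofjd vwi ciwz zxhk pfc esab kiyq
Hunk 4: at line 11 remove [esab] add [smqvo,wqs,pecny] -> 15 lines: pykad wpzke vuatf pxbc coyor yqkpc eofjd vwi ciwz zxhk pfc smqvo wqs pecny kiyq
Final line count: 15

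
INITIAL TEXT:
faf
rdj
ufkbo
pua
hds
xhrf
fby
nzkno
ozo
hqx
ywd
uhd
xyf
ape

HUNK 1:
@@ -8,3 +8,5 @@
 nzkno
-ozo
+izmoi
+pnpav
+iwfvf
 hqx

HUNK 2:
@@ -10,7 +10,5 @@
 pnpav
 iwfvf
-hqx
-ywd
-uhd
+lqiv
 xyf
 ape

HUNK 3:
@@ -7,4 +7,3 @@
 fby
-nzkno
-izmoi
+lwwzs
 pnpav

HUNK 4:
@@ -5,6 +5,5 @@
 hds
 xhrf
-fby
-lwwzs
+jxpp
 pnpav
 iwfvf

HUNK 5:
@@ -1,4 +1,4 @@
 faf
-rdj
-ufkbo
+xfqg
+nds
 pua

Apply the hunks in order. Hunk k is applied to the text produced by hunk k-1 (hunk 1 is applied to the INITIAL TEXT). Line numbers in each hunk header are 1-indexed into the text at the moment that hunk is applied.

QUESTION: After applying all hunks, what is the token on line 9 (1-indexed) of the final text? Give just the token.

Hunk 1: at line 8 remove [ozo] add [izmoi,pnpav,iwfvf] -> 16 lines: faf rdj ufkbo pua hds xhrf fby nzkno izmoi pnpav iwfvf hqx ywd uhd xyf ape
Hunk 2: at line 10 remove [hqx,ywd,uhd] add [lqiv] -> 14 lines: faf rdj ufkbo pua hds xhrf fby nzkno izmoi pnpav iwfvf lqiv xyf ape
Hunk 3: at line 7 remove [nzkno,izmoi] add [lwwzs] -> 13 lines: faf rdj ufkbo pua hds xhrf fby lwwzs pnpav iwfvf lqiv xyf ape
Hunk 4: at line 5 remove [fby,lwwzs] add [jxpp] -> 12 lines: faf rdj ufkbo pua hds xhrf jxpp pnpav iwfvf lqiv xyf ape
Hunk 5: at line 1 remove [rdj,ufkbo] add [xfqg,nds] -> 12 lines: faf xfqg nds pua hds xhrf jxpp pnpav iwfvf lqiv xyf ape
Final line 9: iwfvf

Answer: iwfvf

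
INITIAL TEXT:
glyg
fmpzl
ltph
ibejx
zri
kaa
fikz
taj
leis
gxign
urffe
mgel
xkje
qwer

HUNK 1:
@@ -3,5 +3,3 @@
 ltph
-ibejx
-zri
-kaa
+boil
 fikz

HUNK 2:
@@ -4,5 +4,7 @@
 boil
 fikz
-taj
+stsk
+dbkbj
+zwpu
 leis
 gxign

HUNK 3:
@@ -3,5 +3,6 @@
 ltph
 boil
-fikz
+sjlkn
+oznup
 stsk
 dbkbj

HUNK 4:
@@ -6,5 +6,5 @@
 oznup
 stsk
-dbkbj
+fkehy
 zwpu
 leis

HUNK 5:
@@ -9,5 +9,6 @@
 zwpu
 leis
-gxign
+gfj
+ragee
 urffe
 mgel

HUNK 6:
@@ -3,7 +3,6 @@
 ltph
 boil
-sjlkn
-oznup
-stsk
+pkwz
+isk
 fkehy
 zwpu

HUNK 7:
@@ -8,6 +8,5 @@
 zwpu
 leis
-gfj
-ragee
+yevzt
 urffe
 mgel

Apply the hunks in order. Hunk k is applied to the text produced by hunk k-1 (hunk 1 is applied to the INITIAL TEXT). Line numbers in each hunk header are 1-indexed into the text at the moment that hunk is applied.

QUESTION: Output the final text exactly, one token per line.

Answer: glyg
fmpzl
ltph
boil
pkwz
isk
fkehy
zwpu
leis
yevzt
urffe
mgel
xkje
qwer

Derivation:
Hunk 1: at line 3 remove [ibejx,zri,kaa] add [boil] -> 12 lines: glyg fmpzl ltph boil fikz taj leis gxign urffe mgel xkje qwer
Hunk 2: at line 4 remove [taj] add [stsk,dbkbj,zwpu] -> 14 lines: glyg fmpzl ltph boil fikz stsk dbkbj zwpu leis gxign urffe mgel xkje qwer
Hunk 3: at line 3 remove [fikz] add [sjlkn,oznup] -> 15 lines: glyg fmpzl ltph boil sjlkn oznup stsk dbkbj zwpu leis gxign urffe mgel xkje qwer
Hunk 4: at line 6 remove [dbkbj] add [fkehy] -> 15 lines: glyg fmpzl ltph boil sjlkn oznup stsk fkehy zwpu leis gxign urffe mgel xkje qwer
Hunk 5: at line 9 remove [gxign] add [gfj,ragee] -> 16 lines: glyg fmpzl ltph boil sjlkn oznup stsk fkehy zwpu leis gfj ragee urffe mgel xkje qwer
Hunk 6: at line 3 remove [sjlkn,oznup,stsk] add [pkwz,isk] -> 15 lines: glyg fmpzl ltph boil pkwz isk fkehy zwpu leis gfj ragee urffe mgel xkje qwer
Hunk 7: at line 8 remove [gfj,ragee] add [yevzt] -> 14 lines: glyg fmpzl ltph boil pkwz isk fkehy zwpu leis yevzt urffe mgel xkje qwer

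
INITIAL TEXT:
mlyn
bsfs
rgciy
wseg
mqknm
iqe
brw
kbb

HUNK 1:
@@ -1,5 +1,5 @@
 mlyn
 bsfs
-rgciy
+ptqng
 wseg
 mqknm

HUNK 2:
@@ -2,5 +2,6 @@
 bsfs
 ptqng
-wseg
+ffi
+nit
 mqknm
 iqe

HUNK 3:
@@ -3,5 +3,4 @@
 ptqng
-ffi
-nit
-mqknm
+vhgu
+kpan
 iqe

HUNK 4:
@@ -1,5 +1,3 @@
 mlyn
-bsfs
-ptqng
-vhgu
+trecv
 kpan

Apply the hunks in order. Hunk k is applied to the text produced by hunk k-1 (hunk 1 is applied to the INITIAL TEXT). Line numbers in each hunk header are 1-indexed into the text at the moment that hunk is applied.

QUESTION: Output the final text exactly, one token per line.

Answer: mlyn
trecv
kpan
iqe
brw
kbb

Derivation:
Hunk 1: at line 1 remove [rgciy] add [ptqng] -> 8 lines: mlyn bsfs ptqng wseg mqknm iqe brw kbb
Hunk 2: at line 2 remove [wseg] add [ffi,nit] -> 9 lines: mlyn bsfs ptqng ffi nit mqknm iqe brw kbb
Hunk 3: at line 3 remove [ffi,nit,mqknm] add [vhgu,kpan] -> 8 lines: mlyn bsfs ptqng vhgu kpan iqe brw kbb
Hunk 4: at line 1 remove [bsfs,ptqng,vhgu] add [trecv] -> 6 lines: mlyn trecv kpan iqe brw kbb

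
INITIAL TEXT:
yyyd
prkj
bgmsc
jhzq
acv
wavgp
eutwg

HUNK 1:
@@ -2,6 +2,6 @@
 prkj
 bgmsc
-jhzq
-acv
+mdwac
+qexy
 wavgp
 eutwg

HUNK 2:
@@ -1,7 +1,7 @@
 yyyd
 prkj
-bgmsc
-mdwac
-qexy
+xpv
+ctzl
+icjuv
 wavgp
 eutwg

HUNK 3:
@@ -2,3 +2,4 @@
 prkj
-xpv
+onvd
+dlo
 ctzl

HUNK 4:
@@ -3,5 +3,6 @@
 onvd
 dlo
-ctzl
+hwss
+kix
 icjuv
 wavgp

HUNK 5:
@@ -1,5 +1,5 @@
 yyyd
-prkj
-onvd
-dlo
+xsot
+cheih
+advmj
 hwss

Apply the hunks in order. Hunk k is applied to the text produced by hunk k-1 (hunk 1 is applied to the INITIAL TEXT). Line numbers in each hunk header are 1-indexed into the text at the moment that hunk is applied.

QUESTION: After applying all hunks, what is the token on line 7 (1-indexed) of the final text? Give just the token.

Answer: icjuv

Derivation:
Hunk 1: at line 2 remove [jhzq,acv] add [mdwac,qexy] -> 7 lines: yyyd prkj bgmsc mdwac qexy wavgp eutwg
Hunk 2: at line 1 remove [bgmsc,mdwac,qexy] add [xpv,ctzl,icjuv] -> 7 lines: yyyd prkj xpv ctzl icjuv wavgp eutwg
Hunk 3: at line 2 remove [xpv] add [onvd,dlo] -> 8 lines: yyyd prkj onvd dlo ctzl icjuv wavgp eutwg
Hunk 4: at line 3 remove [ctzl] add [hwss,kix] -> 9 lines: yyyd prkj onvd dlo hwss kix icjuv wavgp eutwg
Hunk 5: at line 1 remove [prkj,onvd,dlo] add [xsot,cheih,advmj] -> 9 lines: yyyd xsot cheih advmj hwss kix icjuv wavgp eutwg
Final line 7: icjuv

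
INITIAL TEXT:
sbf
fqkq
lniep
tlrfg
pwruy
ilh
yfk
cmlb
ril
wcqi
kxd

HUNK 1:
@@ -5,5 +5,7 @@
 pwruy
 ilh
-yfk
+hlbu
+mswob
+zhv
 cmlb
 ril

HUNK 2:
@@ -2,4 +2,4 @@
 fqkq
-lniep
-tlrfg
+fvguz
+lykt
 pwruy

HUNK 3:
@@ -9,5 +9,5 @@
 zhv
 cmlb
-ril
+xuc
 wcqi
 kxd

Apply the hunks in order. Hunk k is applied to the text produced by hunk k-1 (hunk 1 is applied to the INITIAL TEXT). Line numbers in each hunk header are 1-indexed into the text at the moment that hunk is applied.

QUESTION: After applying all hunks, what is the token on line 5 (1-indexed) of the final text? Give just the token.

Hunk 1: at line 5 remove [yfk] add [hlbu,mswob,zhv] -> 13 lines: sbf fqkq lniep tlrfg pwruy ilh hlbu mswob zhv cmlb ril wcqi kxd
Hunk 2: at line 2 remove [lniep,tlrfg] add [fvguz,lykt] -> 13 lines: sbf fqkq fvguz lykt pwruy ilh hlbu mswob zhv cmlb ril wcqi kxd
Hunk 3: at line 9 remove [ril] add [xuc] -> 13 lines: sbf fqkq fvguz lykt pwruy ilh hlbu mswob zhv cmlb xuc wcqi kxd
Final line 5: pwruy

Answer: pwruy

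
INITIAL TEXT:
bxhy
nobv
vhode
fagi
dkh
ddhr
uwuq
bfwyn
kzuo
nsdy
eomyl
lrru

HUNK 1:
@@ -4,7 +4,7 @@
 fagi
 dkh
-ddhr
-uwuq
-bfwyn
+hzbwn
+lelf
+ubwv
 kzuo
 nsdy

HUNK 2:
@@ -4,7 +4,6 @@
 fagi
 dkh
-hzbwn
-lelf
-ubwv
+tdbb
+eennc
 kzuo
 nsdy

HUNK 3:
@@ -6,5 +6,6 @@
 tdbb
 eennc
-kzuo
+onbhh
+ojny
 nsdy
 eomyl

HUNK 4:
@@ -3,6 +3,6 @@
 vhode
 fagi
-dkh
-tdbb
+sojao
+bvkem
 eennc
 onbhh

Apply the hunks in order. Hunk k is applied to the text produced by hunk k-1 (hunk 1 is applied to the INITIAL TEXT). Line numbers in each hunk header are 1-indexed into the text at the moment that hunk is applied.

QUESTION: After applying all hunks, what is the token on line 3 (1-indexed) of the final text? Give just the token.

Answer: vhode

Derivation:
Hunk 1: at line 4 remove [ddhr,uwuq,bfwyn] add [hzbwn,lelf,ubwv] -> 12 lines: bxhy nobv vhode fagi dkh hzbwn lelf ubwv kzuo nsdy eomyl lrru
Hunk 2: at line 4 remove [hzbwn,lelf,ubwv] add [tdbb,eennc] -> 11 lines: bxhy nobv vhode fagi dkh tdbb eennc kzuo nsdy eomyl lrru
Hunk 3: at line 6 remove [kzuo] add [onbhh,ojny] -> 12 lines: bxhy nobv vhode fagi dkh tdbb eennc onbhh ojny nsdy eomyl lrru
Hunk 4: at line 3 remove [dkh,tdbb] add [sojao,bvkem] -> 12 lines: bxhy nobv vhode fagi sojao bvkem eennc onbhh ojny nsdy eomyl lrru
Final line 3: vhode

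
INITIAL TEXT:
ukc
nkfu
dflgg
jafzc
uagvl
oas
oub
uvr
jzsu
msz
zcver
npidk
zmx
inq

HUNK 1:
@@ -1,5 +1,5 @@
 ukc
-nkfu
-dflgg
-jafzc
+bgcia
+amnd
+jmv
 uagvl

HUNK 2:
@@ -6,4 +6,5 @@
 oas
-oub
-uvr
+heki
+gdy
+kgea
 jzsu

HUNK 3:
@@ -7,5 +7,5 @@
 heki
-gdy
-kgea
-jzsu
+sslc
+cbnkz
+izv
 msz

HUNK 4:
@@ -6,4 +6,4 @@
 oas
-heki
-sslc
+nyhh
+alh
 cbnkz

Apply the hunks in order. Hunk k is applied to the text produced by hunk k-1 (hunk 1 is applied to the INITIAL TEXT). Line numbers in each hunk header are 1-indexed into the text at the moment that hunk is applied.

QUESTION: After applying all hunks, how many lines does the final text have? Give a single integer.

Hunk 1: at line 1 remove [nkfu,dflgg,jafzc] add [bgcia,amnd,jmv] -> 14 lines: ukc bgcia amnd jmv uagvl oas oub uvr jzsu msz zcver npidk zmx inq
Hunk 2: at line 6 remove [oub,uvr] add [heki,gdy,kgea] -> 15 lines: ukc bgcia amnd jmv uagvl oas heki gdy kgea jzsu msz zcver npidk zmx inq
Hunk 3: at line 7 remove [gdy,kgea,jzsu] add [sslc,cbnkz,izv] -> 15 lines: ukc bgcia amnd jmv uagvl oas heki sslc cbnkz izv msz zcver npidk zmx inq
Hunk 4: at line 6 remove [heki,sslc] add [nyhh,alh] -> 15 lines: ukc bgcia amnd jmv uagvl oas nyhh alh cbnkz izv msz zcver npidk zmx inq
Final line count: 15

Answer: 15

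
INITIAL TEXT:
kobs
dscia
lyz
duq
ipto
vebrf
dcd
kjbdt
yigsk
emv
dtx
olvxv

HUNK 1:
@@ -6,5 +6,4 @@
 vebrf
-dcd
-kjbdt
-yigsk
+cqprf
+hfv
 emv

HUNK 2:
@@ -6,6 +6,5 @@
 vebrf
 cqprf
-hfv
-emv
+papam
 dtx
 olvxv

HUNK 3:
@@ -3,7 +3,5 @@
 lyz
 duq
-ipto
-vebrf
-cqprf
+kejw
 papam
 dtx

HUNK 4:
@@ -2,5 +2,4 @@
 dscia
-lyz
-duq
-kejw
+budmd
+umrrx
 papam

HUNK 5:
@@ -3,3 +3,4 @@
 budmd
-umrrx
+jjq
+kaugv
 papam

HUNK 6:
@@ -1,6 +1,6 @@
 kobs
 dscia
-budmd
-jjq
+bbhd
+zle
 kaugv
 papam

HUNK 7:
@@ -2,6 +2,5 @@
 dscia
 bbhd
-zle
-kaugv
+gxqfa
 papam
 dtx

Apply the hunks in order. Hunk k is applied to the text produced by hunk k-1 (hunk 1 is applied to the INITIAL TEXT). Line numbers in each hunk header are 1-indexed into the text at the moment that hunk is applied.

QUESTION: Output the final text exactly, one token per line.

Hunk 1: at line 6 remove [dcd,kjbdt,yigsk] add [cqprf,hfv] -> 11 lines: kobs dscia lyz duq ipto vebrf cqprf hfv emv dtx olvxv
Hunk 2: at line 6 remove [hfv,emv] add [papam] -> 10 lines: kobs dscia lyz duq ipto vebrf cqprf papam dtx olvxv
Hunk 3: at line 3 remove [ipto,vebrf,cqprf] add [kejw] -> 8 lines: kobs dscia lyz duq kejw papam dtx olvxv
Hunk 4: at line 2 remove [lyz,duq,kejw] add [budmd,umrrx] -> 7 lines: kobs dscia budmd umrrx papam dtx olvxv
Hunk 5: at line 3 remove [umrrx] add [jjq,kaugv] -> 8 lines: kobs dscia budmd jjq kaugv papam dtx olvxv
Hunk 6: at line 1 remove [budmd,jjq] add [bbhd,zle] -> 8 lines: kobs dscia bbhd zle kaugv papam dtx olvxv
Hunk 7: at line 2 remove [zle,kaugv] add [gxqfa] -> 7 lines: kobs dscia bbhd gxqfa papam dtx olvxv

Answer: kobs
dscia
bbhd
gxqfa
papam
dtx
olvxv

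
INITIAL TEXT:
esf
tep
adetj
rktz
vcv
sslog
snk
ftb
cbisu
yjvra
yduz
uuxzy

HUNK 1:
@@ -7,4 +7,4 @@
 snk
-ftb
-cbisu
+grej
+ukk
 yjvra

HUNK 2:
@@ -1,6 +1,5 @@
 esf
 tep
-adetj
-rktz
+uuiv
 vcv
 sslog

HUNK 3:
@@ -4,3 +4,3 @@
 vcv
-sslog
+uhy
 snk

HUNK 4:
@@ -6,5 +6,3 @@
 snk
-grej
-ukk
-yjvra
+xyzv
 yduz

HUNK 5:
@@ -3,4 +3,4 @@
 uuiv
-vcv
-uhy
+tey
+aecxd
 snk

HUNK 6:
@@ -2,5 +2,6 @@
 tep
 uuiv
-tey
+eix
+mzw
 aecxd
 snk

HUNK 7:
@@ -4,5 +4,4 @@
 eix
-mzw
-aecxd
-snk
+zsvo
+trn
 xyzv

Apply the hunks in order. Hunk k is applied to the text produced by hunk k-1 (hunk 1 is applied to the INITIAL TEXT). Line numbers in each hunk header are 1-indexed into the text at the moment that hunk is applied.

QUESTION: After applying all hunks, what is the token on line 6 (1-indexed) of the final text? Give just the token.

Hunk 1: at line 7 remove [ftb,cbisu] add [grej,ukk] -> 12 lines: esf tep adetj rktz vcv sslog snk grej ukk yjvra yduz uuxzy
Hunk 2: at line 1 remove [adetj,rktz] add [uuiv] -> 11 lines: esf tep uuiv vcv sslog snk grej ukk yjvra yduz uuxzy
Hunk 3: at line 4 remove [sslog] add [uhy] -> 11 lines: esf tep uuiv vcv uhy snk grej ukk yjvra yduz uuxzy
Hunk 4: at line 6 remove [grej,ukk,yjvra] add [xyzv] -> 9 lines: esf tep uuiv vcv uhy snk xyzv yduz uuxzy
Hunk 5: at line 3 remove [vcv,uhy] add [tey,aecxd] -> 9 lines: esf tep uuiv tey aecxd snk xyzv yduz uuxzy
Hunk 6: at line 2 remove [tey] add [eix,mzw] -> 10 lines: esf tep uuiv eix mzw aecxd snk xyzv yduz uuxzy
Hunk 7: at line 4 remove [mzw,aecxd,snk] add [zsvo,trn] -> 9 lines: esf tep uuiv eix zsvo trn xyzv yduz uuxzy
Final line 6: trn

Answer: trn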